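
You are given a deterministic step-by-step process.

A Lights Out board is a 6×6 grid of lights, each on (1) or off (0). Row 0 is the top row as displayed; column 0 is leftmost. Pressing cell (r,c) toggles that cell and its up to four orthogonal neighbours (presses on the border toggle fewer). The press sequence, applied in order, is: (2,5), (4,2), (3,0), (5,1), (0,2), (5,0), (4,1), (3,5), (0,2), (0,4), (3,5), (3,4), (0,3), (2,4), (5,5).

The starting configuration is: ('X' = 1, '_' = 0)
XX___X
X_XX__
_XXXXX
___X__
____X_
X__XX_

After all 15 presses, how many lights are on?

step 0: XX___X
X_XX__
_XXXXX
___X__
____X_
X__XX_
step 1: XX___X
X_XX_X
_XXX__
___X_X
____X_
X__XX_
step 2: XX___X
X_XX_X
_XXX__
__XX_X
_XXXX_
X_XXX_
step 3: XX___X
X_XX_X
XXXX__
XXXX_X
XXXXX_
X_XXX_
step 4: XX___X
X_XX_X
XXXX__
XXXX_X
X_XXX_
_X_XX_
step 5: X_XX_X
X__X_X
XXXX__
XXXX_X
X_XXX_
_X_XX_
step 6: X_XX_X
X__X_X
XXXX__
XXXX_X
__XXX_
X__XX_
step 7: X_XX_X
X__X_X
XXXX__
X_XX_X
XX_XX_
XX_XX_
step 8: X_XX_X
X__X_X
XXXX_X
X_XXX_
XX_XXX
XX_XX_
step 9: XX___X
X_XX_X
XXXX_X
X_XXX_
XX_XXX
XX_XX_
step 10: XX_XX_
X_XXXX
XXXX_X
X_XXX_
XX_XXX
XX_XX_
step 11: XX_XX_
X_XXXX
XXXX__
X_XX_X
XX_XX_
XX_XX_
step 12: XX_XX_
X_XXXX
XXXXX_
X_X_X_
XX_X__
XX_XX_
step 13: XXX___
X_X_XX
XXXXX_
X_X_X_
XX_X__
XX_XX_
step 14: XXX___
X_X__X
XXX__X
X_X___
XX_X__
XX_XX_
step 15: XXX___
X_X__X
XXX__X
X_X___
XX_X_X
XX_X_X

20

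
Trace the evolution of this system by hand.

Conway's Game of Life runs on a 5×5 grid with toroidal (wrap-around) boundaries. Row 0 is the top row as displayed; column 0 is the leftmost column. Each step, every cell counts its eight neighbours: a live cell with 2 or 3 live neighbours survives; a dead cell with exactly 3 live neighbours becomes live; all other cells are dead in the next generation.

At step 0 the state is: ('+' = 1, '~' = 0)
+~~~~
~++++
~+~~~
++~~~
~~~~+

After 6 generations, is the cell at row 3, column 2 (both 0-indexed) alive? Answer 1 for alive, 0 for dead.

k=0  +~~~~
~++++
~+~~~
++~~~
~~~~+
k=1  +++~~
~++++
~~~++
++~~~
~+~~+
k=2  ~~~~~
~~~~~
~~~~~
~+++~
~~~~+
k=3  ~~~~~
~~~~~
~~+~~
~~++~
~~++~
k=4  ~~~~~
~~~~~
~~++~
~+~~~
~~++~
k=5  ~~~~~
~~~~~
~~+~~
~+~~~
~~+~~
k=6  ~~~~~
~~~~~
~~~~~
~++~~
~~~~~

1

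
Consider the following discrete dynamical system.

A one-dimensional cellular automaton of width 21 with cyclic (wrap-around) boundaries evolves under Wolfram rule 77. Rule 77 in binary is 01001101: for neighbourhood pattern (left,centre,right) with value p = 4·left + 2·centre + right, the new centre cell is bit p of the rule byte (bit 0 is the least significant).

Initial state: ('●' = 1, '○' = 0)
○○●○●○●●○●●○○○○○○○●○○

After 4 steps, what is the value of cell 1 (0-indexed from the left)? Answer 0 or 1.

0

0) ○○●○●○●●○●●○○○○○○○●○○
1) ●○●○●○●●○●●○●●●●●○●○●
2) ●○●○●○●●○●●○●○○○●○●○●
3) ●○●○●○●●○●●○●○●○●○●○●
4) ●○●○●○●●○●●○●○●○●○●○●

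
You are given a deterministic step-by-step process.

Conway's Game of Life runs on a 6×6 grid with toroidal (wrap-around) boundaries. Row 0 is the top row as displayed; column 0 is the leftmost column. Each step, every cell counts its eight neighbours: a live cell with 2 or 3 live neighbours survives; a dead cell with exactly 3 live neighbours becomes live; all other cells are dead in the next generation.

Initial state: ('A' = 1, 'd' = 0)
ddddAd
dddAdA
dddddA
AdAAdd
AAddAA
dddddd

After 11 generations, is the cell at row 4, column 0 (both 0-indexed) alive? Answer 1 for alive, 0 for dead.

k=0  ddddAd
dddAdA
dddddA
AdAAdd
AAddAA
dddddd
k=1  ddddAd
dddddA
AdAAdA
ddAAdd
AAAAAA
AdddAd
k=2  ddddAd
AddAdA
AAAAdA
dddddd
Addddd
AdAddd
k=3  AAdAAd
dddAdd
dAAAdA
ddAddA
dAdddd
dAdddA
k=4  AAdAAA
dddddA
AAdAdd
dddAAd
dAAddd
dAddAA
k=5  dAAAdd
dddAdd
AdAAdA
AddAAd
AAAddA
dddddd
k=6  ddAAdd
Addddd
AAAddA
dddddd
AAAAAA
dddAdd
k=7  ddAAdd
AddAdA
AAdddA
dddddd
AAAAAA
AddddA
k=8  dAAAdd
dddAdA
dAddAA
dddAdd
dAAAAd
dddddd
k=9  ddAAAd
dAdAdA
AdAAdA
AAdddA
ddAAAd
ddddAd
k=10  ddAddA
dAdddA
dddAdd
dddddd
AAAAAd
dddddA
k=11  ddddAA
AdAdAd
dddddd
dAddAd
AAAAAA
dddddA

1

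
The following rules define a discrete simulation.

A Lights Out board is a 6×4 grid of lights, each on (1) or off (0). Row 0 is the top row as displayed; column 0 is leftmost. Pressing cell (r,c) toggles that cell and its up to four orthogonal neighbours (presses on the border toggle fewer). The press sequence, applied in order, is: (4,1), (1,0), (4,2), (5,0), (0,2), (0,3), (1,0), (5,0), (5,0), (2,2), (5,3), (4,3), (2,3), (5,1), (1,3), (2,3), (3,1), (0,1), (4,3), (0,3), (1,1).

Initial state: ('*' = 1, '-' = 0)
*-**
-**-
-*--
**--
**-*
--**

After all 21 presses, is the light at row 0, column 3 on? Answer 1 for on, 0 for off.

1

k=0  *-**
-**-
-*--
**--
**-*
--**
k=1  *-**
-**-
-*--
*---
--**
-***
k=2  --**
*-*-
**--
*---
--**
-***
k=3  --**
*-*-
**--
*-*-
-*--
-*-*
k=4  --**
*-*-
**--
*-*-
**--
*--*
k=5  -*--
*---
**--
*-*-
**--
*--*
k=6  -***
*--*
**--
*-*-
**--
*--*
k=7  ****
-*-*
-*--
*-*-
**--
*--*
k=8  ****
-*-*
-*--
*-*-
-*--
-*-*
k=9  ****
-*-*
-*--
*-*-
**--
*--*
k=10  ****
-***
--**
*---
**--
*--*
k=11  ****
-***
--**
*---
**-*
*-*-
k=12  ****
-***
--**
*--*
***-
*-**
k=13  ****
-**-
----
*---
***-
*-**
k=14  ****
-**-
----
*---
*-*-
-*-*
k=15  ***-
-*-*
---*
*---
*-*-
-*-*
k=16  ***-
-*--
--*-
*--*
*-*-
-*-*
k=17  ***-
-*--
-**-
-***
***-
-*-*
k=18  ----
----
-**-
-***
***-
-*-*
k=19  ----
----
-**-
-**-
**-*
-*--
k=20  --**
---*
-**-
-**-
**-*
-*--
k=21  -***
****
--*-
-**-
**-*
-*--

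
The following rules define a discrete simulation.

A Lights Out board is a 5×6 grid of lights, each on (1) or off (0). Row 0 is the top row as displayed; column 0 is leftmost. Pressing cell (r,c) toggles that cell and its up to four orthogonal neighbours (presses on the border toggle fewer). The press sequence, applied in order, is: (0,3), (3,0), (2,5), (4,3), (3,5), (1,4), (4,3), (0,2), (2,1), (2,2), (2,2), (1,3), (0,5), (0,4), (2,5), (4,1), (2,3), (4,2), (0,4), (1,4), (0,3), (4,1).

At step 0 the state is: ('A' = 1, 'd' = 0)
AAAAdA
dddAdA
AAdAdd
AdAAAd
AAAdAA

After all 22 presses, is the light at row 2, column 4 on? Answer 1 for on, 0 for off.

0) AAAAdA
dddAdA
AAdAdd
AdAAAd
AAAdAA
1) AAddAA
dddddA
AAdAdd
AdAAAd
AAAdAA
2) AAddAA
dddddA
dAdAdd
dAAAAd
dAAdAA
3) AAddAA
dddddd
dAdAAA
dAAAAA
dAAdAA
4) AAddAA
dddddd
dAdAAA
dAAdAA
dAdAdA
5) AAddAA
dddddd
dAdAAd
dAAddd
dAdAdd
6) AAdddA
dddAAA
dAdAdd
dAAddd
dAdAdd
7) AAdddA
dddAAA
dAdAdd
dAAAdd
dAAdAd
8) AdAAdA
ddAAAA
dAdAdd
dAAAdd
dAAdAd
9) AdAAdA
dAAAAA
AdAAdd
ddAAdd
dAAdAd
10) AdAAdA
dAdAAA
AAdddd
dddAdd
dAAdAd
11) AdAAdA
dAAAAA
AdAAdd
ddAAdd
dAAdAd
12) AdAddA
dAdddA
AdAddd
ddAAdd
dAAdAd
13) AdAdAd
dAdddd
AdAddd
ddAAdd
dAAdAd
14) AdAAdA
dAddAd
AdAddd
ddAAdd
dAAdAd
15) AdAAdA
dAddAA
AdAdAA
ddAAdA
dAAdAd
16) AdAAdA
dAddAA
AdAdAA
dAAAdA
AdddAd
17) AdAAdA
dAdAAA
AddAdA
dAAddA
AdddAd
18) AdAAdA
dAdAAA
AddAdA
dAdddA
AAAAAd
19) AdAdAd
dAdAdA
AddAdA
dAdddA
AAAAAd
20) AdAddd
dAddAd
AddAAA
dAdddA
AAAAAd
21) AddAAd
dAdAAd
AddAAA
dAdddA
AAAAAd
22) AddAAd
dAdAAd
AddAAA
dddddA
dddAAd

1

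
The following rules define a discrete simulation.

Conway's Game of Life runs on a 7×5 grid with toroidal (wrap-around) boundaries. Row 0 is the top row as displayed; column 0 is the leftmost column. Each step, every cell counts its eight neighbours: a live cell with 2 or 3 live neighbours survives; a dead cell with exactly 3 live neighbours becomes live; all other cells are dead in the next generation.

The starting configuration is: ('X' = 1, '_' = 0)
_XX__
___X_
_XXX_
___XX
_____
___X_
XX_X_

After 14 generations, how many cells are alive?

gen 0: _XX__
___X_
_XXX_
___XX
_____
___X_
XX_X_
gen 1: XX_XX
___X_
_____
___XX
___XX
__X_X
XX_XX
gen 2: _X___
X_XX_
___XX
___XX
X_X__
_XX__
_____
gen 3: _XX__
XXXX_
X____
X_X__
X_X_X
_XX__
_XX__
gen 4: _____
X__XX
X__X_
X__X_
X_X_X
_____
X__X_
gen 5: X__X_
X__X_
XXXX_
X_XX_
XX_XX
XX_X_
_____
gen 6: _____
X__X_
X____
_____
_____
_X_X_
XXX__
gen 7: X_X_X
____X
____X
_____
_____
XX___
XXX__
gen 8: __X_X
____X
_____
_____
_____
X_X__
__XX_
gen 9: __X_X
___X_
_____
_____
_____
_XXX_
__X_X
gen 10: __X_X
___X_
_____
_____
__X__
_XXX_
X___X
gen 11: X___X
___X_
_____
_____
_XXX_
XXXXX
X___X
gen 12: X__X_
____X
_____
__X__
_____
_____
__X__
gen 13: ___XX
____X
_____
_____
_____
_____
_____
gen 14: ___XX
___XX
_____
_____
_____
_____
_____

4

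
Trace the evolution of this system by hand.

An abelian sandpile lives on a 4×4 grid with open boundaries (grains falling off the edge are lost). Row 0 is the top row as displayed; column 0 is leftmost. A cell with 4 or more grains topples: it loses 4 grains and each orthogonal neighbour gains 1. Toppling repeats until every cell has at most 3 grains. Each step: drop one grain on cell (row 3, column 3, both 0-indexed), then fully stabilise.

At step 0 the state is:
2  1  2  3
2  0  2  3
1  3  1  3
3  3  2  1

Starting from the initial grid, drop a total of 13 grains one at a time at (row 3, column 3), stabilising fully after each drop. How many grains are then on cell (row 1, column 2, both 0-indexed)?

k=0  2  1  2  3
2  0  2  3
1  3  1  3
3  3  2  1
k=1  2  1  2  3
2  0  2  3
1  3  1  3
3  3  2  2
k=2  2  1  2  3
2  0  2  3
1  3  1  3
3  3  2  3
k=3  2  1  3  0
2  0  3  1
1  3  2  1
3  3  3  1
k=4  2  1  3  0
2  0  3  1
1  3  2  1
3  3  3  2
k=5  2  1  3  0
2  0  3  1
1  3  2  1
3  3  3  3
k=6  2  2  0  1
2  2  1  2
3  1  1  3
0  2  2  1
k=7  2  2  0  1
2  2  1  2
3  1  1  3
0  2  2  2
k=8  2  2  0  1
2  2  1  2
3  1  1  3
0  2  2  3
k=9  2  2  0  1
2  2  1  3
3  1  2  0
0  2  3  1
k=10  2  2  0  1
2  2  1  3
3  1  2  0
0  2  3  2
k=11  2  2  0  1
2  2  1  3
3  1  2  0
0  2  3  3
k=12  2  2  0  1
2  2  1  3
3  1  3  1
0  3  0  1
k=13  2  2  0  1
2  2  1  3
3  1  3  1
0  3  0  2

1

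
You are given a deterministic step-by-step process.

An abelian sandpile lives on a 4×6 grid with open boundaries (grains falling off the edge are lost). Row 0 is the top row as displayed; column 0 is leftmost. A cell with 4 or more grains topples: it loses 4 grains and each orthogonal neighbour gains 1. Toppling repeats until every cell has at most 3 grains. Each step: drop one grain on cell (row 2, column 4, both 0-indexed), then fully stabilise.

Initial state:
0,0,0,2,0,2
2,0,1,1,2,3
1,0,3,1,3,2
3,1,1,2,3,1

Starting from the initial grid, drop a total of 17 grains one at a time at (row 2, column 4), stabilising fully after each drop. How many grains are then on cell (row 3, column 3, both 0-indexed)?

3

step 0: 0,0,0,2,0,2
2,0,1,1,2,3
1,0,3,1,3,2
3,1,1,2,3,1
step 1: 0,0,0,2,0,2
2,0,1,1,3,3
1,0,3,2,1,3
3,1,1,3,0,2
step 2: 0,0,0,2,0,2
2,0,1,1,3,3
1,0,3,2,2,3
3,1,1,3,0,2
step 3: 0,0,0,2,0,2
2,0,1,1,3,3
1,0,3,2,3,3
3,1,1,3,0,2
step 4: 0,0,0,2,1,3
2,0,1,2,1,1
1,0,3,3,2,1
3,1,1,3,1,3
step 5: 0,0,0,2,1,3
2,0,1,2,1,1
1,0,3,3,3,1
3,1,1,3,1,3
step 6: 0,0,0,2,1,3
2,0,2,3,2,1
1,1,0,2,1,2
3,1,3,0,3,3
step 7: 0,0,0,2,1,3
2,0,2,3,2,1
1,1,0,2,2,2
3,1,3,0,3,3
step 8: 0,0,0,2,1,3
2,0,2,3,2,1
1,1,0,2,3,2
3,1,3,0,3,3
step 9: 0,0,0,2,1,3
2,0,2,3,3,2
1,1,0,3,2,0
3,1,3,1,1,1
step 10: 0,0,0,2,1,3
2,0,2,3,3,2
1,1,0,3,3,0
3,1,3,1,1,1
step 11: 0,0,0,3,2,3
2,0,3,1,1,3
1,1,1,1,2,1
3,1,3,2,2,1
step 12: 0,0,0,3,2,3
2,0,3,1,1,3
1,1,1,1,3,1
3,1,3,2,2,1
step 13: 0,0,0,3,2,3
2,0,3,1,2,3
1,1,1,2,0,2
3,1,3,2,3,1
step 14: 0,0,0,3,2,3
2,0,3,1,2,3
1,1,1,2,1,2
3,1,3,2,3,1
step 15: 0,0,0,3,2,3
2,0,3,1,2,3
1,1,1,2,2,2
3,1,3,2,3,1
step 16: 0,0,0,3,2,3
2,0,3,1,2,3
1,1,1,2,3,2
3,1,3,2,3,1
step 17: 0,0,0,3,2,3
2,0,3,1,3,3
1,1,1,3,1,3
3,1,3,3,0,2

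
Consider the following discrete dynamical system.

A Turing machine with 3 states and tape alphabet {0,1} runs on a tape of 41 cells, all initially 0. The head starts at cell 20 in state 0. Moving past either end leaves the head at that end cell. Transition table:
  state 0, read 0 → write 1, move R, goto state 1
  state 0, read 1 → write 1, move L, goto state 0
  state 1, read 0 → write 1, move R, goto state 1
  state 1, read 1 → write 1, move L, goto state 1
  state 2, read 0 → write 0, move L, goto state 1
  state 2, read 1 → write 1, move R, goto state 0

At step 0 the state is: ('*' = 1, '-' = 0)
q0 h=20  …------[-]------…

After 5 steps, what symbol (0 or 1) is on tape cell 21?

t=0: q0 h=20  …------[-]------…
t=1: q1 h=21  …-----*[-]------…
t=2: q1 h=22  …----**[-]------…
t=3: q1 h=23  …---***[-]------…
t=4: q1 h=24  …--****[-]------…
t=5: q1 h=25  …-*****[-]------…

1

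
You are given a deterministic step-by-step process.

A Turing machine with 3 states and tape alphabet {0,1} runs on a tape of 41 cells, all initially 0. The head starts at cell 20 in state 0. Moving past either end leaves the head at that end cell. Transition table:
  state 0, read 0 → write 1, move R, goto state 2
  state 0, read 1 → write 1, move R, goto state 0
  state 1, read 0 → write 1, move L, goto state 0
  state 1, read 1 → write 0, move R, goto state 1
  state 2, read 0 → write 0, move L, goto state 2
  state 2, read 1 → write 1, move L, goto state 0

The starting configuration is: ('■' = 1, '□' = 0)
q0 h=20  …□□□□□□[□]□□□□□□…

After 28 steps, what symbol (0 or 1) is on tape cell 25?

1

t=0: q0 h=20  …□□□□□□[□]□□□□□□…
t=1: q2 h=21  …□□□□□■[□]□□□□□□…
t=2: q2 h=20  …□□□□□□[■]□□□□□□…
t=3: q0 h=19  …□□□□□□[□]■□□□□□…
t=4: q2 h=20  …□□□□□■[■]□□□□□□…
t=5: q0 h=19  …□□□□□□[■]■□□□□□…
t=6: q0 h=20  …□□□□□■[■]□□□□□□…
t=7: q0 h=21  …□□□□■■[□]□□□□□□…
t=8: q2 h=22  …□□□■■■[□]□□□□□□…
t=9: q2 h=21  …□□□□■■[■]□□□□□□…
t=10: q0 h=20  …□□□□□■[■]■□□□□□…
t=11: q0 h=21  …□□□□■■[■]□□□□□□…
t=12: q0 h=22  …□□□■■■[□]□□□□□□…
t=13: q2 h=23  …□□■■■■[□]□□□□□□…
t=14: q2 h=22  …□□□■■■[■]□□□□□□…
t=15: q0 h=21  …□□□□■■[■]■□□□□□…
t=16: q0 h=22  …□□□■■■[■]□□□□□□…
t=17: q0 h=23  …□□■■■■[□]□□□□□□…
t=18: q2 h=24  …□■■■■■[□]□□□□□□…
t=19: q2 h=23  …□□■■■■[■]□□□□□□…
t=20: q0 h=22  …□□□■■■[■]■□□□□□…
t=21: q0 h=23  …□□■■■■[■]□□□□□□…
t=22: q0 h=24  …□■■■■■[□]□□□□□□…
t=23: q2 h=25  …■■■■■■[□]□□□□□□…
t=24: q2 h=24  …□■■■■■[■]□□□□□□…
t=25: q0 h=23  …□□■■■■[■]■□□□□□…
t=26: q0 h=24  …□■■■■■[■]□□□□□□…
t=27: q0 h=25  …■■■■■■[□]□□□□□□…
t=28: q2 h=26  …■■■■■■[□]□□□□□□…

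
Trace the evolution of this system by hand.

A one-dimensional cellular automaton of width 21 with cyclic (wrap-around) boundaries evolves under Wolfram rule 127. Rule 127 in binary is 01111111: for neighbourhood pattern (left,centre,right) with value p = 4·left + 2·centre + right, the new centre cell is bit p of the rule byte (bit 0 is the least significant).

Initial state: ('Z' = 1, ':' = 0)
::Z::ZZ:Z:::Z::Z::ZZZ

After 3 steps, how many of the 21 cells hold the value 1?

20

step 0: ::Z::ZZ:Z:::Z::Z::ZZZ
step 1: ZZZZZZZZZZZZZZZZZZZ:Z
step 2: ::::::::::::::::::ZZZ
step 3: ZZZZZZZZZZZZZZZZZZZ:Z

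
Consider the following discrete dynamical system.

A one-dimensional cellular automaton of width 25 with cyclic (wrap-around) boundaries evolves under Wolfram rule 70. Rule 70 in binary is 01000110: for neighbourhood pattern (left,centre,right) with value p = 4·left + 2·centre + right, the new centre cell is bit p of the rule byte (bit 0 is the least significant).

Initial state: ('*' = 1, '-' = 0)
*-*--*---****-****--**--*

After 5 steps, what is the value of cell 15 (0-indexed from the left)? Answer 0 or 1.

1

0) *-*--*---****-****--**--*
1) *-*-**--*---*----*-*-*-*-
2) *-*--*-**--**---**-*-*-*-
3) *-*-**--*-*-*--*-*-*-*-*-
4) *-*--*-**-*-*-**-*-*-*-*-
5) *-*-**--*-*-*--*-*-*-*-*-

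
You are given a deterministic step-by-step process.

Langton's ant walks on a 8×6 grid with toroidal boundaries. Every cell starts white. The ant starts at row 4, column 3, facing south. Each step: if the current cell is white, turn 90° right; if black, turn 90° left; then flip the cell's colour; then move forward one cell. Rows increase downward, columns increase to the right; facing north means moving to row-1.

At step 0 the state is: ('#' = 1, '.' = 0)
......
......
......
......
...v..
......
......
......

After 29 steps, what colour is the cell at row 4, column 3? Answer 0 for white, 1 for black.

step 0: ......
......
......
......
...v..
......
......
......
step 1: ......
......
......
......
..<#..
......
......
......
step 2: ......
......
......
..^...
..##..
......
......
......
step 3: ......
......
......
..#>..
..##..
......
......
......
step 4: ......
......
......
..##..
..#v..
......
......
......
step 5: ......
......
......
..##..
..#.>.
......
......
......
step 6: ......
......
......
..##..
..#.#.
....v.
......
......
step 7: ......
......
......
..##..
..#.#.
...<#.
......
......
step 8: ......
......
......
..##..
..#^#.
...##.
......
......
step 9: ......
......
......
..##..
..##>.
...##.
......
......
step 10: ......
......
......
..##^.
..##..
...##.
......
......
step 11: ......
......
......
..###>
..##..
...##.
......
......
step 12: ......
......
......
..####
..##.v
...##.
......
......
step 13: ......
......
......
..####
..##<#
...##.
......
......
step 14: ......
......
......
..##^#
..####
...##.
......
......
step 15: ......
......
......
..#<.#
..####
...##.
......
......
step 16: ......
......
......
..#..#
..#v##
...##.
......
......
step 17: ......
......
......
..#..#
..#.>#
...##.
......
......
step 18: ......
......
......
..#.^#
..#..#
...##.
......
......
step 19: ......
......
......
..#.#>
..#..#
...##.
......
......
step 20: ......
......
.....^
..#.#.
..#..#
...##.
......
......
step 21: ......
......
>....#
..#.#.
..#..#
...##.
......
......
step 22: ......
......
#....#
v.#.#.
..#..#
...##.
......
......
step 23: ......
......
#....#
#.#.#<
..#..#
...##.
......
......
step 24: ......
......
#....^
#.#.##
..#..#
...##.
......
......
step 25: ......
......
#...<.
#.#.##
..#..#
...##.
......
......
step 26: ......
....^.
#...#.
#.#.##
..#..#
...##.
......
......
step 27: ......
....#>
#...#.
#.#.##
..#..#
...##.
......
......
step 28: ......
....##
#...#v
#.#.##
..#..#
...##.
......
......
step 29: ......
....##
#...<#
#.#.##
..#..#
...##.
......
......

0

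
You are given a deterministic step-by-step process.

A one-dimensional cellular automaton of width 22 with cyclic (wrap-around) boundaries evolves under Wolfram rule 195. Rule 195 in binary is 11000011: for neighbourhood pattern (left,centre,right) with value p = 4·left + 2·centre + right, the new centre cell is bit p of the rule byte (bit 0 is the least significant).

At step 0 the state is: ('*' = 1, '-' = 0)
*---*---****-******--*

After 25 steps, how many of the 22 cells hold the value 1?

t=0: *---*---****-******--*
t=1: *-**--**-***--*****-*-
t=2: ---*-*-*--**-*-****---
t=3: ***------*-*----***-**
t=4: ***-*****----***-**--*
t=5: ***--****-***-**--*-*-
t=6: -**-*-***--**--*-*----
t=7: *-*----**-*-*-*----***
t=8: *---***-*-------***-**
t=9: *-**-**---******-**--*
t=10: *--*--*-**-*****--*-*-
t=11: --*--*---*--****-*----
t=12: **--*--**--*-***---***
t=13: **-*--*-*-*---**-**-**
t=14: **---*------**-*--*--*
t=15: **-**--*****-*---*--*-
t=16: -*--*-*-****---**--*--
t=17: *--*-----***-**-*-*--*
t=18: *-*--****-**--*-----*-
t=19: ----*-***--*-*--****--
t=20: ****---**-*----*-***-*
t=21: ****-**-*---***---**--
t=22: -***--*---**-**-**-*-*
t=23: --**-*--**-*--*--*----
t=24: **-*---*-*---*--*--***
t=25: **---**----**--*--*-**

10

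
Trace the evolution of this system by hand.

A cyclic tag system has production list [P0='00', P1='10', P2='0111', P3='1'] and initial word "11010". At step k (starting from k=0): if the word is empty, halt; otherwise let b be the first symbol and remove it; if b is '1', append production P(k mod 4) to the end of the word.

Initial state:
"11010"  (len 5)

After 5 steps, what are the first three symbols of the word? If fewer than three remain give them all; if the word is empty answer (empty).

001

k=0  "11010"  (len 5)
k=1  "101000"  (len 6)
k=2  "0100010"  (len 7)
k=3  "100010"  (len 6)
k=4  "000101"  (len 6)
k=5  "00101"  (len 5)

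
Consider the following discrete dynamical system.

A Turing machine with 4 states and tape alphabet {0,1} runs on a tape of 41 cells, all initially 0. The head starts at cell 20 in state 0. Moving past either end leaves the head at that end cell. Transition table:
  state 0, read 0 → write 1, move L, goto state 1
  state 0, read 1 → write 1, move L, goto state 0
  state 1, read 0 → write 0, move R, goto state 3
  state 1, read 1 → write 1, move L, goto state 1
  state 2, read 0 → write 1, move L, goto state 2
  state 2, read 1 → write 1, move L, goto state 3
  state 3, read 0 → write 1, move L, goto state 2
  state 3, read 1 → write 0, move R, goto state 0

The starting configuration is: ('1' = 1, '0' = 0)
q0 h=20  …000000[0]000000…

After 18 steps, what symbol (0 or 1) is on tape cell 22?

0

[0] q0 h=20  …000000[0]000000…
[1] q1 h=19  …000000[0]100000…
[2] q3 h=20  …000000[1]000000…
[3] q0 h=21  …000000[0]000000…
[4] q1 h=20  …000000[0]100000…
[5] q3 h=21  …000000[1]000000…
[6] q0 h=22  …000000[0]000000…
[7] q1 h=21  …000000[0]100000…
[8] q3 h=22  …000000[1]000000…
[9] q0 h=23  …000000[0]000000…
[10] q1 h=22  …000000[0]100000…
[11] q3 h=23  …000000[1]000000…
[12] q0 h=24  …000000[0]000000…
[13] q1 h=23  …000000[0]100000…
[14] q3 h=24  …000000[1]000000…
[15] q0 h=25  …000000[0]000000…
[16] q1 h=24  …000000[0]100000…
[17] q3 h=25  …000000[1]000000…
[18] q0 h=26  …000000[0]000000…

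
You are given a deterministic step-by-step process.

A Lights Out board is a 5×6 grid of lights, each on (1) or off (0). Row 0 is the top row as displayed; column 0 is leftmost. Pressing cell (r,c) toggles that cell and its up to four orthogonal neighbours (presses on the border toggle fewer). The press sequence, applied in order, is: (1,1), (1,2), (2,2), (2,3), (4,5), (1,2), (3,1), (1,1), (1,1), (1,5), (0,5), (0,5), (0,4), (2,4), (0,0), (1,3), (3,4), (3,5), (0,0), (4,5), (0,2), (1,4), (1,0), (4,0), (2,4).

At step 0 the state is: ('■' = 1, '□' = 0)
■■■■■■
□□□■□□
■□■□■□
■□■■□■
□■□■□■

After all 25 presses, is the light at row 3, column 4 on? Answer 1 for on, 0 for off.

t=0: ■■■■■■
□□□■□□
■□■□■□
■□■■□■
□■□■□■
t=1: ■□■■■■
■■■■□□
■■■□■□
■□■■□■
□■□■□■
t=2: ■□□■■■
■□□□□□
■■□□■□
■□■■□■
□■□■□■
t=3: ■□□■■■
■□■□□□
■□■■■□
■□□■□■
□■□■□■
t=4: ■□□■■■
■□■■□□
■□□□□□
■□□□□■
□■□■□■
t=5: ■□□■■■
■□■■□□
■□□□□□
■□□□□□
□■□■■□
t=6: ■□■■■■
■■□□□□
■□■□□□
■□□□□□
□■□■■□
t=7: ■□■■■■
■■□□□□
■■■□□□
□■■□□□
□□□■■□
t=8: ■■■■■■
□□■□□□
■□■□□□
□■■□□□
□□□■■□
t=9: ■□■■■■
■■□□□□
■■■□□□
□■■□□□
□□□■■□
t=10: ■□■■■□
■■□□■■
■■■□□■
□■■□□□
□□□■■□
t=11: ■□■■□■
■■□□■□
■■■□□■
□■■□□□
□□□■■□
t=12: ■□■■■□
■■□□■■
■■■□□■
□■■□□□
□□□■■□
t=13: ■□■□□■
■■□□□■
■■■□□■
□■■□□□
□□□■■□
t=14: ■□■□□■
■■□□■■
■■■■■□
□■■□■□
□□□■■□
t=15: □■■□□■
□■□□■■
■■■■■□
□■■□■□
□□□■■□
t=16: □■■■□■
□■■■□■
■■■□■□
□■■□■□
□□□■■□
t=17: □■■■□■
□■■■□■
■■■□□□
□■■■□■
□□□■□□
t=18: □■■■□■
□■■■□■
■■■□□■
□■■■■□
□□□■□■
t=19: ■□■■□■
■■■■□■
■■■□□■
□■■■■□
□□□■□■
t=20: ■□■■□■
■■■■□■
■■■□□■
□■■■■■
□□□■■□
t=21: ■■□□□■
■■□■□■
■■■□□■
□■■■■■
□□□■■□
t=22: ■■□□■■
■■□□■□
■■■□■■
□■■■■■
□□□■■□
t=23: □■□□■■
□□□□■□
□■■□■■
□■■■■■
□□□■■□
t=24: □■□□■■
□□□□■□
□■■□■■
■■■■■■
■■□■■□
t=25: □■□□■■
□□□□□□
□■■■□□
■■■■□■
■■□■■□

0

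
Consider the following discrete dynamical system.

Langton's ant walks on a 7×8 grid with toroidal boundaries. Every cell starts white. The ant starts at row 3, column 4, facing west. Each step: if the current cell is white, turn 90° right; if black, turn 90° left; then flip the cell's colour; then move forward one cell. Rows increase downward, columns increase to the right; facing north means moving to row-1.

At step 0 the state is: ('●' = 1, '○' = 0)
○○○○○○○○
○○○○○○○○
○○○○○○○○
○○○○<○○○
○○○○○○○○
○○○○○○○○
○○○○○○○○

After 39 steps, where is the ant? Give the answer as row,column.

3,7

gen 0: ○○○○○○○○
○○○○○○○○
○○○○○○○○
○○○○<○○○
○○○○○○○○
○○○○○○○○
○○○○○○○○
gen 1: ○○○○○○○○
○○○○○○○○
○○○○^○○○
○○○○●○○○
○○○○○○○○
○○○○○○○○
○○○○○○○○
gen 2: ○○○○○○○○
○○○○○○○○
○○○○●>○○
○○○○●○○○
○○○○○○○○
○○○○○○○○
○○○○○○○○
gen 3: ○○○○○○○○
○○○○○○○○
○○○○●●○○
○○○○●v○○
○○○○○○○○
○○○○○○○○
○○○○○○○○
gen 4: ○○○○○○○○
○○○○○○○○
○○○○●●○○
○○○○<●○○
○○○○○○○○
○○○○○○○○
○○○○○○○○
gen 5: ○○○○○○○○
○○○○○○○○
○○○○●●○○
○○○○○●○○
○○○○v○○○
○○○○○○○○
○○○○○○○○
gen 6: ○○○○○○○○
○○○○○○○○
○○○○●●○○
○○○○○●○○
○○○<●○○○
○○○○○○○○
○○○○○○○○
gen 7: ○○○○○○○○
○○○○○○○○
○○○○●●○○
○○○^○●○○
○○○●●○○○
○○○○○○○○
○○○○○○○○
gen 8: ○○○○○○○○
○○○○○○○○
○○○○●●○○
○○○●>●○○
○○○●●○○○
○○○○○○○○
○○○○○○○○
gen 9: ○○○○○○○○
○○○○○○○○
○○○○●●○○
○○○●●●○○
○○○●v○○○
○○○○○○○○
○○○○○○○○
gen 10: ○○○○○○○○
○○○○○○○○
○○○○●●○○
○○○●●●○○
○○○●○>○○
○○○○○○○○
○○○○○○○○
gen 11: ○○○○○○○○
○○○○○○○○
○○○○●●○○
○○○●●●○○
○○○●○●○○
○○○○○v○○
○○○○○○○○
gen 12: ○○○○○○○○
○○○○○○○○
○○○○●●○○
○○○●●●○○
○○○●○●○○
○○○○<●○○
○○○○○○○○
gen 13: ○○○○○○○○
○○○○○○○○
○○○○●●○○
○○○●●●○○
○○○●^●○○
○○○○●●○○
○○○○○○○○
gen 14: ○○○○○○○○
○○○○○○○○
○○○○●●○○
○○○●●●○○
○○○●●>○○
○○○○●●○○
○○○○○○○○
gen 15: ○○○○○○○○
○○○○○○○○
○○○○●●○○
○○○●●^○○
○○○●●○○○
○○○○●●○○
○○○○○○○○
gen 16: ○○○○○○○○
○○○○○○○○
○○○○●●○○
○○○●<○○○
○○○●●○○○
○○○○●●○○
○○○○○○○○
gen 17: ○○○○○○○○
○○○○○○○○
○○○○●●○○
○○○●○○○○
○○○●v○○○
○○○○●●○○
○○○○○○○○
gen 18: ○○○○○○○○
○○○○○○○○
○○○○●●○○
○○○●○○○○
○○○●○>○○
○○○○●●○○
○○○○○○○○
gen 19: ○○○○○○○○
○○○○○○○○
○○○○●●○○
○○○●○○○○
○○○●○●○○
○○○○●v○○
○○○○○○○○
gen 20: ○○○○○○○○
○○○○○○○○
○○○○●●○○
○○○●○○○○
○○○●○●○○
○○○○●○>○
○○○○○○○○
gen 21: ○○○○○○○○
○○○○○○○○
○○○○●●○○
○○○●○○○○
○○○●○●○○
○○○○●○●○
○○○○○○v○
gen 22: ○○○○○○○○
○○○○○○○○
○○○○●●○○
○○○●○○○○
○○○●○●○○
○○○○●○●○
○○○○○<●○
gen 23: ○○○○○○○○
○○○○○○○○
○○○○●●○○
○○○●○○○○
○○○●○●○○
○○○○●^●○
○○○○○●●○
gen 24: ○○○○○○○○
○○○○○○○○
○○○○●●○○
○○○●○○○○
○○○●○●○○
○○○○●●>○
○○○○○●●○
gen 25: ○○○○○○○○
○○○○○○○○
○○○○●●○○
○○○●○○○○
○○○●○●^○
○○○○●●○○
○○○○○●●○
gen 26: ○○○○○○○○
○○○○○○○○
○○○○●●○○
○○○●○○○○
○○○●○●●>
○○○○●●○○
○○○○○●●○
gen 27: ○○○○○○○○
○○○○○○○○
○○○○●●○○
○○○●○○○○
○○○●○●●●
○○○○●●○v
○○○○○●●○
gen 28: ○○○○○○○○
○○○○○○○○
○○○○●●○○
○○○●○○○○
○○○●○●●●
○○○○●●<●
○○○○○●●○
gen 29: ○○○○○○○○
○○○○○○○○
○○○○●●○○
○○○●○○○○
○○○●○●^●
○○○○●●●●
○○○○○●●○
gen 30: ○○○○○○○○
○○○○○○○○
○○○○●●○○
○○○●○○○○
○○○●○<○●
○○○○●●●●
○○○○○●●○
gen 31: ○○○○○○○○
○○○○○○○○
○○○○●●○○
○○○●○○○○
○○○●○○○●
○○○○●v●●
○○○○○●●○
gen 32: ○○○○○○○○
○○○○○○○○
○○○○●●○○
○○○●○○○○
○○○●○○○●
○○○○●○>●
○○○○○●●○
gen 33: ○○○○○○○○
○○○○○○○○
○○○○●●○○
○○○●○○○○
○○○●○○^●
○○○○●○○●
○○○○○●●○
gen 34: ○○○○○○○○
○○○○○○○○
○○○○●●○○
○○○●○○○○
○○○●○○●>
○○○○●○○●
○○○○○●●○
gen 35: ○○○○○○○○
○○○○○○○○
○○○○●●○○
○○○●○○○^
○○○●○○●○
○○○○●○○●
○○○○○●●○
gen 36: ○○○○○○○○
○○○○○○○○
○○○○●●○○
>○○●○○○●
○○○●○○●○
○○○○●○○●
○○○○○●●○
gen 37: ○○○○○○○○
○○○○○○○○
○○○○●●○○
●○○●○○○●
v○○●○○●○
○○○○●○○●
○○○○○●●○
gen 38: ○○○○○○○○
○○○○○○○○
○○○○●●○○
●○○●○○○●
●○○●○○●<
○○○○●○○●
○○○○○●●○
gen 39: ○○○○○○○○
○○○○○○○○
○○○○●●○○
●○○●○○○^
●○○●○○●●
○○○○●○○●
○○○○○●●○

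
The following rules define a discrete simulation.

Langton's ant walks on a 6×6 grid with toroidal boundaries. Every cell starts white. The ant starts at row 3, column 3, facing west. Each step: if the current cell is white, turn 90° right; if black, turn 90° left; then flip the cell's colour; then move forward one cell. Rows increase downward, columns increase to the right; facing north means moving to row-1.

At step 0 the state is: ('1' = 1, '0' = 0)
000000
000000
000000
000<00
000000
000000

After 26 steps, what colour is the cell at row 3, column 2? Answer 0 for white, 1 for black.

1

gen 0: 000000
000000
000000
000<00
000000
000000
gen 1: 000000
000000
000^00
000100
000000
000000
gen 2: 000000
000000
0001>0
000100
000000
000000
gen 3: 000000
000000
000110
0001v0
000000
000000
gen 4: 000000
000000
000110
000<10
000000
000000
gen 5: 000000
000000
000110
000010
000v00
000000
gen 6: 000000
000000
000110
000010
00<100
000000
gen 7: 000000
000000
000110
00^010
001100
000000
gen 8: 000000
000000
000110
001>10
001100
000000
gen 9: 000000
000000
000110
001110
001v00
000000
gen 10: 000000
000000
000110
001110
0010>0
000000
gen 11: 000000
000000
000110
001110
001010
0000v0
gen 12: 000000
000000
000110
001110
001010
000<10
gen 13: 000000
000000
000110
001110
001^10
000110
gen 14: 000000
000000
000110
001110
0011>0
000110
gen 15: 000000
000000
000110
0011^0
001100
000110
gen 16: 000000
000000
000110
001<00
001100
000110
gen 17: 000000
000000
000110
001000
001v00
000110
gen 18: 000000
000000
000110
001000
0010>0
000110
gen 19: 000000
000000
000110
001000
001010
0001v0
gen 20: 000000
000000
000110
001000
001010
00010>
gen 21: 00000v
000000
000110
001000
001010
000101
gen 22: 0000<1
000000
000110
001000
001010
000101
gen 23: 000011
000000
000110
001000
001010
0001^1
gen 24: 000011
000000
000110
001000
001010
00011>
gen 25: 000011
000000
000110
001000
00101^
000110
gen 26: 000011
000000
000110
001000
>01011
000110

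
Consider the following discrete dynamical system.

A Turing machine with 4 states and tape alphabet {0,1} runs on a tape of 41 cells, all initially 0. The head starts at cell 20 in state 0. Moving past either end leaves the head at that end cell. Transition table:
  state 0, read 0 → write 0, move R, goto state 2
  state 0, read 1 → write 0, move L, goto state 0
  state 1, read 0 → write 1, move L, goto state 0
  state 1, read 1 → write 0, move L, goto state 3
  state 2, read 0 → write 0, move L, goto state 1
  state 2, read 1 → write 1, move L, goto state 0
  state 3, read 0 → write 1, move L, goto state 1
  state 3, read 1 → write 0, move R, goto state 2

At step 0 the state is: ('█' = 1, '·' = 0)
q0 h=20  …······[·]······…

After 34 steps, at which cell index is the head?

[0] q0 h=20  …······[·]······…
[1] q2 h=21  …······[·]······…
[2] q1 h=20  …······[·]······…
[3] q0 h=19  …······[·]█·····…
[4] q2 h=20  …······[█]······…
[5] q0 h=19  …······[·]█·····…
[6] q2 h=20  …······[█]······…
[7] q0 h=19  …······[·]█·····…
[8] q2 h=20  …······[█]······…
[9] q0 h=19  …······[·]█·····…
[10] q2 h=20  …······[█]······…
[11] q0 h=19  …······[·]█·····…
[12] q2 h=20  …······[█]······…
[13] q0 h=19  …······[·]█·····…
[14] q2 h=20  …······[█]······…
[15] q0 h=19  …······[·]█·····…
[16] q2 h=20  …······[█]······…
[17] q0 h=19  …······[·]█·····…
[18] q2 h=20  …······[█]······…
[19] q0 h=19  …······[·]█·····…
[20] q2 h=20  …······[█]······…
[21] q0 h=19  …······[·]█·····…
[22] q2 h=20  …······[█]······…
[23] q0 h=19  …······[·]█·····…
[24] q2 h=20  …······[█]······…
[25] q0 h=19  …······[·]█·····…
[26] q2 h=20  …······[█]······…
[27] q0 h=19  …······[·]█·····…
[28] q2 h=20  …······[█]······…
[29] q0 h=19  …······[·]█·····…
[30] q2 h=20  …······[█]······…
[31] q0 h=19  …······[·]█·····…
[32] q2 h=20  …······[█]······…
[33] q0 h=19  …······[·]█·····…
[34] q2 h=20  …······[█]······…

20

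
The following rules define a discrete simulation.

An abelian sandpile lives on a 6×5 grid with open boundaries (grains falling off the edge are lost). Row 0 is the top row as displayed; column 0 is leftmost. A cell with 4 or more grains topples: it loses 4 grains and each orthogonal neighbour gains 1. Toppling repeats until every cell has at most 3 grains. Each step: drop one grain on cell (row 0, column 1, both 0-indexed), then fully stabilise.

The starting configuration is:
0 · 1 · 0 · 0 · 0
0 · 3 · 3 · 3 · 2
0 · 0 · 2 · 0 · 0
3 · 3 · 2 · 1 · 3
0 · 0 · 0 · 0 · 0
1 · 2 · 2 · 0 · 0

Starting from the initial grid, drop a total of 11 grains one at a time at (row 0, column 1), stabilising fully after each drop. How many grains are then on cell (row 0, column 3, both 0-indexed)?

step 0: 0 · 1 · 0 · 0 · 0
0 · 3 · 3 · 3 · 2
0 · 0 · 2 · 0 · 0
3 · 3 · 2 · 1 · 3
0 · 0 · 0 · 0 · 0
1 · 2 · 2 · 0 · 0
step 1: 0 · 2 · 0 · 0 · 0
0 · 3 · 3 · 3 · 2
0 · 0 · 2 · 0 · 0
3 · 3 · 2 · 1 · 3
0 · 0 · 0 · 0 · 0
1 · 2 · 2 · 0 · 0
step 2: 0 · 3 · 0 · 0 · 0
0 · 3 · 3 · 3 · 2
0 · 0 · 2 · 0 · 0
3 · 3 · 2 · 1 · 3
0 · 0 · 0 · 0 · 0
1 · 2 · 2 · 0 · 0
step 3: 1 · 1 · 2 · 1 · 0
1 · 1 · 1 · 0 · 3
0 · 1 · 3 · 1 · 0
3 · 3 · 2 · 1 · 3
0 · 0 · 0 · 0 · 0
1 · 2 · 2 · 0 · 0
step 4: 1 · 2 · 2 · 1 · 0
1 · 1 · 1 · 0 · 3
0 · 1 · 3 · 1 · 0
3 · 3 · 2 · 1 · 3
0 · 0 · 0 · 0 · 0
1 · 2 · 2 · 0 · 0
step 5: 1 · 3 · 2 · 1 · 0
1 · 1 · 1 · 0 · 3
0 · 1 · 3 · 1 · 0
3 · 3 · 2 · 1 · 3
0 · 0 · 0 · 0 · 0
1 · 2 · 2 · 0 · 0
step 6: 2 · 0 · 3 · 1 · 0
1 · 2 · 1 · 0 · 3
0 · 1 · 3 · 1 · 0
3 · 3 · 2 · 1 · 3
0 · 0 · 0 · 0 · 0
1 · 2 · 2 · 0 · 0
step 7: 2 · 1 · 3 · 1 · 0
1 · 2 · 1 · 0 · 3
0 · 1 · 3 · 1 · 0
3 · 3 · 2 · 1 · 3
0 · 0 · 0 · 0 · 0
1 · 2 · 2 · 0 · 0
step 8: 2 · 2 · 3 · 1 · 0
1 · 2 · 1 · 0 · 3
0 · 1 · 3 · 1 · 0
3 · 3 · 2 · 1 · 3
0 · 0 · 0 · 0 · 0
1 · 2 · 2 · 0 · 0
step 9: 2 · 3 · 3 · 1 · 0
1 · 2 · 1 · 0 · 3
0 · 1 · 3 · 1 · 0
3 · 3 · 2 · 1 · 3
0 · 0 · 0 · 0 · 0
1 · 2 · 2 · 0 · 0
step 10: 3 · 1 · 0 · 2 · 0
1 · 3 · 2 · 0 · 3
0 · 1 · 3 · 1 · 0
3 · 3 · 2 · 1 · 3
0 · 0 · 0 · 0 · 0
1 · 2 · 2 · 0 · 0
step 11: 3 · 2 · 0 · 2 · 0
1 · 3 · 2 · 0 · 3
0 · 1 · 3 · 1 · 0
3 · 3 · 2 · 1 · 3
0 · 0 · 0 · 0 · 0
1 · 2 · 2 · 0 · 0

2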